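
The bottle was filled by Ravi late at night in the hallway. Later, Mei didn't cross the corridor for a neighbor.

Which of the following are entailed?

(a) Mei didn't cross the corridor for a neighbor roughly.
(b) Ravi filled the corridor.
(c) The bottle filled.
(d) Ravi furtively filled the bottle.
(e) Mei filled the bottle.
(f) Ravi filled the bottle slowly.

(a) Entailed — under negation, adding a further restriction is entailed: if no such crossing event occurred, none occurred roughly either.
(b) Not entailed — Ravi filled the bottle, not the corridor; the corridor belongs to the crossing event.
(c) Entailed — 'Ravi filled the bottle' is causative; it entails the inchoative 'the bottle filled'.
(d) Not entailed — 'furtively' adds information not in the original event.
(e) Not entailed — the passage has Ravi filling the bottle, not Mei.
(f) Not entailed — 'slowly' adds information not in the original event.

(a), (c)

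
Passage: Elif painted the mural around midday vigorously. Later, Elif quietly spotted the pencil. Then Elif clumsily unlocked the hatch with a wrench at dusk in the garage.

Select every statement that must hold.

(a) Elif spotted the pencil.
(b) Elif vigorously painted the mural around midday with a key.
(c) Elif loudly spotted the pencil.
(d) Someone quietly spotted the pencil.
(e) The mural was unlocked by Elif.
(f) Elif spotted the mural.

(a), (d)

(a) Entailed — every conjunct here is already in the original spotting event.
(b) Not entailed — 'with a key' adds information not in the original event.
(c) Not entailed — 'loudly' adds a manner not in (and inconsistent with) the original.
(d) Entailed — the original entails any weakening of itself; this just generalizes the agent.
(e) Not entailed — Elif unlocked the hatch, not the mural; the mural belongs to the painting event.
(f) Not entailed — Elif spotted the pencil, not the mural; the mural belongs to the painting event.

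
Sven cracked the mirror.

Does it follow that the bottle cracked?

Nothing is said about any bottle; only the mirror is affected.

no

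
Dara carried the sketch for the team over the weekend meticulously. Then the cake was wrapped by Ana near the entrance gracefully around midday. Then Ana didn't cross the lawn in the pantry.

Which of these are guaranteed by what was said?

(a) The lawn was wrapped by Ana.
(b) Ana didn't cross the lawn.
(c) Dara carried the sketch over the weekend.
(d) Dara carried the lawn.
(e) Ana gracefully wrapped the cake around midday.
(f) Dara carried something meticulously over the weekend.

(a) Not entailed — Ana wrapped the cake, not the lawn; the lawn belongs to the crossing event.
(b) Not entailed — dropping 'in the pantry' under negation is not valid — the original leaves open that Ana crossed the lawn some other way.
(c) Entailed — every conjunct here is already in the original carrying event.
(d) Not entailed — Dara carried the sketch, not the lawn; the lawn belongs to the crossing event.
(e) Entailed — the original entails any weakening of itself; this just drops 'near the entrance'.
(f) Entailed — dropping 'for the team' and generalizing the patient leaves a sub-description the original still satisfies.

(c), (e), (f)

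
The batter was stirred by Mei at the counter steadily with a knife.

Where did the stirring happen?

'at the counter' marks the location of the stirring event.

at the counter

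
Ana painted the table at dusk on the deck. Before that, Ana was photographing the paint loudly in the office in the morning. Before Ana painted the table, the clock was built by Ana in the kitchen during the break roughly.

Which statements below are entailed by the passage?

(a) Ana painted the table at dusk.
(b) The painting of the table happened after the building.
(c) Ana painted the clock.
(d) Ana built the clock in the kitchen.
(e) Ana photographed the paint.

(a), (b), (d)

(a) Entailed — dropping 'on the deck' leaves a sub-description the original still satisfies.
(b) Entailed — the narrative places the building before the painting.
(c) Not entailed — Ana painted the table, not the clock; the clock belongs to the building event.
(d) Entailed — this follows by dropping conjuncts from the building event's description.
(e) Not entailed — 'was photographing' is progressive on an accomplishment; it does not entail the completed 'photographed'.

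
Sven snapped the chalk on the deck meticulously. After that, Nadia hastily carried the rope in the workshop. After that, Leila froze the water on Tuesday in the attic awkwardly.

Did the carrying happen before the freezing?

The narrative orders the carrying before the freezing.

yes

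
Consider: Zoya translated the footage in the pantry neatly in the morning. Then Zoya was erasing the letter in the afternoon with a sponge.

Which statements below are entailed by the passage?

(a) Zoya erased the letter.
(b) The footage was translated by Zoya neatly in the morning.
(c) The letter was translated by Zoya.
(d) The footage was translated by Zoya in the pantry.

(b), (d)

(a) Not entailed — 'was erasing' is progressive on an accomplishment; it does not entail the completed 'erased'.
(b) Entailed — every conjunct here is already in the original translating event.
(c) Not entailed — Zoya translated the footage, not the letter; the letter belongs to the erasing event.
(d) Entailed — this follows by dropping conjuncts from the translating event's description.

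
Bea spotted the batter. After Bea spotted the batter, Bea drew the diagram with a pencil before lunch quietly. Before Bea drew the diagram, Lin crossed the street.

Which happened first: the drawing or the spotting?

The connectives place the spotting before the drawing.

the spotting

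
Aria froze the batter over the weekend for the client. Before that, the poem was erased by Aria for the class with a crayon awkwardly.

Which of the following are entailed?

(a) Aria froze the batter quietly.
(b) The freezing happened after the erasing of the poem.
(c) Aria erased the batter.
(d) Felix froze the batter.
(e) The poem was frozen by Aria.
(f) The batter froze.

(b), (f)

(a) Not entailed — 'quietly' adds information not in the original event.
(b) Entailed — the narrative places the erasing before the freezing.
(c) Not entailed — Aria erased the poem, not the batter; the batter belongs to the freezing event.
(d) Not entailed — the passage has Aria freezing the batter, not Felix.
(e) Not entailed — Aria froze the batter, not the poem; the poem belongs to the erasing event.
(f) Entailed — 'Aria froze the batter' is causative; it entails the inchoative 'the batter froze'.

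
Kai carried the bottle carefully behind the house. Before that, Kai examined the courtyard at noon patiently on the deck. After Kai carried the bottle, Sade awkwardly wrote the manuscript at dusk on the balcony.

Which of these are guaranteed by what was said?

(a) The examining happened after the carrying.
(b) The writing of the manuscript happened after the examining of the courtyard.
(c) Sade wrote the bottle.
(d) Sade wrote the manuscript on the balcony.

(b), (d)

(a) Not entailed — the narrative places the examining before the carrying, not after.
(b) Entailed — the narrative places the examining before the writing.
(c) Not entailed — Sade wrote the manuscript, not the bottle; the bottle belongs to the carrying event.
(d) Entailed — every conjunct here is already in the original writing event.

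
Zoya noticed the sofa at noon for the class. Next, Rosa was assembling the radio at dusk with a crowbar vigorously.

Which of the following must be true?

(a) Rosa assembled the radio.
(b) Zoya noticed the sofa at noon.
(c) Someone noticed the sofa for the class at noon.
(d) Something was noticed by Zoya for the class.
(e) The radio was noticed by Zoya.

(a) Not entailed — 'was assembling' is progressive on an accomplishment; it does not entail the completed 'assembled'.
(b) Entailed — this follows by dropping conjuncts from the noticing event's description.
(c) Entailed — the original entails any weakening of itself; this just generalizes the agent.
(d) Entailed — this follows by dropping conjuncts from the noticing event's description.
(e) Not entailed — Zoya noticed the sofa, not the radio; the radio belongs to the assembling event.

(b), (c), (d)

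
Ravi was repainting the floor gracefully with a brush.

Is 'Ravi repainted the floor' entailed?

'was repainting' is progressive; for an accomplishment like 'repaint the floor', it doesn't entail completion.

no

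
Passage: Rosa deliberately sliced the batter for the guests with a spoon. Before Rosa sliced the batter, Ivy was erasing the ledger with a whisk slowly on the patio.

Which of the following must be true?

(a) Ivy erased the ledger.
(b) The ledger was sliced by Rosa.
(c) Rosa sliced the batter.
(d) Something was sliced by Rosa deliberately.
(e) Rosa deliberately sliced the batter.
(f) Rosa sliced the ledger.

(c), (d), (e)

(a) Not entailed — 'was erasing' is progressive on an accomplishment; it does not entail the completed 'erased'.
(b) Not entailed — Rosa sliced the batter, not the ledger; the ledger belongs to the erasing event.
(c) Entailed — every conjunct here is already in the original slicing event.
(d) Entailed — the original entails any weakening of itself; this just drops 'with a spoon', 'for the guests' and generalizes the patient.
(e) Entailed — the original entails any weakening of itself; this just drops 'with a spoon', 'for the guests'.
(f) Not entailed — Rosa sliced the batter, not the ledger; the ledger belongs to the erasing event.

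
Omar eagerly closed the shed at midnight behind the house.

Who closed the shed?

Omar

'Omar' marks the agent of the closing event.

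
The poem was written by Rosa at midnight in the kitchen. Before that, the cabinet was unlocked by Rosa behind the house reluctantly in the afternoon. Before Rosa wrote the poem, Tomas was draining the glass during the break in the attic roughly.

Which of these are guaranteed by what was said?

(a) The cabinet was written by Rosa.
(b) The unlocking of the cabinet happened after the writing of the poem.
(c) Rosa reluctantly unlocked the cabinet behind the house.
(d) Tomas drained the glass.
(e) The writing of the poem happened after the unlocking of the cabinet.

(a) Not entailed — Rosa wrote the poem, not the cabinet; the cabinet belongs to the unlocking event.
(b) Not entailed — the narrative places the unlocking before the writing, not after.
(c) Entailed — this follows by dropping conjuncts from the unlocking event's description.
(d) Not entailed — 'was draining' is progressive on an accomplishment; it does not entail the completed 'drained'.
(e) Entailed — the narrative places the unlocking before the writing.

(c), (e)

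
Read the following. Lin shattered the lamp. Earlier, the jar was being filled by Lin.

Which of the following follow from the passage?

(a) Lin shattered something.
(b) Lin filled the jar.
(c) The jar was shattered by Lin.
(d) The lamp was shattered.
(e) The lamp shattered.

(a) Entailed — this follows by dropping conjuncts from the shattering event's description.
(b) Not entailed — 'was filling' is progressive on an accomplishment; it does not entail the completed 'filled'.
(c) Not entailed — Lin shattered the lamp, not the jar; the jar belongs to the filling event.
(d) Entailed — every conjunct here is already in the original shattering event.
(e) Entailed — 'Lin shattered the lamp' is causative; it entails the inchoative 'the lamp shattered'.

(a), (d), (e)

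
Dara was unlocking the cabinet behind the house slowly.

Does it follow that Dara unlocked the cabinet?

'was unlocking' is progressive; for an accomplishment like 'unlock the cabinet', it doesn't entail completion.

no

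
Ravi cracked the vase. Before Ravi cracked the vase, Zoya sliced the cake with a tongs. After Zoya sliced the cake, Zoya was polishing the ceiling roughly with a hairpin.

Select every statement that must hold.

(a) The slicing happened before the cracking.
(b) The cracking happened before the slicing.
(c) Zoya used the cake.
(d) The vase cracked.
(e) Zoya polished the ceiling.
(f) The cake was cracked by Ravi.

(a) Entailed — the narrative places the slicing before the cracking.
(b) Not entailed — the narrative places the slicing before the cracking, not after.
(c) Not entailed — the cake is the patient, not an instrument — Zoya used a tongs.
(d) Entailed — 'Ravi cracked the vase' is causative; it entails the inchoative 'the vase cracked'.
(e) Entailed — 'polish' is an activity; 'was polishing' entails that some polishing happened, so 'polished' holds.
(f) Not entailed — Ravi cracked the vase, not the cake; the cake belongs to the slicing event.

(a), (d), (e)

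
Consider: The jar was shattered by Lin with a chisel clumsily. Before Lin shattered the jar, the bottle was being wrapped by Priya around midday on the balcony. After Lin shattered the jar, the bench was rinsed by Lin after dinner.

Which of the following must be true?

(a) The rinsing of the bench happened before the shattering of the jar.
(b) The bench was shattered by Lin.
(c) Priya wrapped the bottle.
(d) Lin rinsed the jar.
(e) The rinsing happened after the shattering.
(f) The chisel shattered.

(e)

(a) Not entailed — the narrative places the shattering before the rinsing, not after.
(b) Not entailed — Lin shattered the jar, not the bench; the bench belongs to the rinsing event.
(c) Not entailed — 'was wrapping' is progressive on an accomplishment; it does not entail the completed 'wrapped'.
(d) Not entailed — Lin rinsed the bench, not the jar; the jar belongs to the shattering event.
(e) Entailed — the narrative places the shattering before the rinsing.
(f) Not entailed — the jar is what shattered, not the chisel.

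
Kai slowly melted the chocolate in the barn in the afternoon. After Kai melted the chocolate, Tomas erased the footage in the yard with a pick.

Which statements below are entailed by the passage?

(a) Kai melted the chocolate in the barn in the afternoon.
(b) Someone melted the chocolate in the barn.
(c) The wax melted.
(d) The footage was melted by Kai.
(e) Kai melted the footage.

(a) Entailed — every conjunct here is already in the original melting event.
(b) Entailed — this follows by dropping conjuncts from the melting event's description.
(c) Not entailed — the chocolate is what melted, not the wax.
(d) Not entailed — Kai melted the chocolate, not the footage; the footage belongs to the erasing event.
(e) Not entailed — Kai melted the chocolate, not the footage; the footage belongs to the erasing event.

(a), (b)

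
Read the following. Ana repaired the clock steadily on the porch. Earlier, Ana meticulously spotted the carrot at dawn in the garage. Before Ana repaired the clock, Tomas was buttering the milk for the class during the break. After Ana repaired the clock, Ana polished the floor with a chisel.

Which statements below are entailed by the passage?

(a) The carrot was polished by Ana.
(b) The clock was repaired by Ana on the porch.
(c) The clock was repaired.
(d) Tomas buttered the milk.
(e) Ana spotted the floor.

(b), (c)

(a) Not entailed — Ana polished the floor, not the carrot; the carrot belongs to the spotting event.
(b) Entailed — the original entails any weakening of itself; this just drops 'steadily'.
(c) Entailed — this follows by dropping conjuncts from the repairing event's description.
(d) Not entailed — 'was buttering' is progressive on an accomplishment; it does not entail the completed 'buttered'.
(e) Not entailed — Ana spotted the carrot, not the floor; the floor belongs to the polishing event.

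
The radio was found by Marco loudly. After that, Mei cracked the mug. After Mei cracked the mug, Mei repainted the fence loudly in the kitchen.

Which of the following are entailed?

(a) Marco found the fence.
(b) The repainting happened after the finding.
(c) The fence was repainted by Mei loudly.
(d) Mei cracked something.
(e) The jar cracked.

(a) Not entailed — Marco found the radio, not the fence; the fence belongs to the repainting event.
(b) Entailed — the narrative places the finding before the repainting.
(c) Entailed — this follows by dropping conjuncts from the repainting event's description.
(d) Entailed — the original entails any weakening of itself; this just generalizes the patient.
(e) Not entailed — the mug is what cracked, not the jar.

(b), (c), (d)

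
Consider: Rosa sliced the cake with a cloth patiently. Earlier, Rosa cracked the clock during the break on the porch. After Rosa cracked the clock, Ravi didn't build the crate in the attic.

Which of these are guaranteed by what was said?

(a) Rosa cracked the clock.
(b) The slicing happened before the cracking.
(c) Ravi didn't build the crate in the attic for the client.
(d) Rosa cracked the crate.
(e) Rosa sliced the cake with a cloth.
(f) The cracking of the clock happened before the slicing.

(a) Entailed — dropping 'during the break', 'on the porch' leaves a sub-description the original still satisfies.
(b) Not entailed — the narrative places the cracking before the slicing, not after.
(c) Entailed — under negation, adding a further restriction is entailed: if no such building event occurred, none occurred for the client either.
(d) Not entailed — Rosa cracked the clock, not the crate; the crate belongs to the building event.
(e) Entailed — every conjunct here is already in the original slicing event.
(f) Entailed — the narrative places the cracking before the slicing.

(a), (c), (e), (f)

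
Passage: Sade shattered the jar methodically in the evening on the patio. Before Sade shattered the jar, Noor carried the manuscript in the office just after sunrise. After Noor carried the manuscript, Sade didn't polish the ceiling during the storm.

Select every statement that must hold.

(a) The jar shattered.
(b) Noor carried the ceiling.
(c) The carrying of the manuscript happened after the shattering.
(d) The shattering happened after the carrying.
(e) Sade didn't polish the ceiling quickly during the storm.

(a), (d), (e)

(a) Entailed — 'Sade shattered the jar' is causative; it entails the inchoative 'the jar shattered'.
(b) Not entailed — Noor carried the manuscript, not the ceiling; the ceiling belongs to the polishing event.
(c) Not entailed — the narrative places the carrying before the shattering, not after.
(d) Entailed — the narrative places the carrying before the shattering.
(e) Entailed — under negation, adding a further restriction is entailed: if no such polishing event occurred, none occurred quickly either.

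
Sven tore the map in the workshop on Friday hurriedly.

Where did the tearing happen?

in the workshop

'in the workshop' marks the location of the tearing event.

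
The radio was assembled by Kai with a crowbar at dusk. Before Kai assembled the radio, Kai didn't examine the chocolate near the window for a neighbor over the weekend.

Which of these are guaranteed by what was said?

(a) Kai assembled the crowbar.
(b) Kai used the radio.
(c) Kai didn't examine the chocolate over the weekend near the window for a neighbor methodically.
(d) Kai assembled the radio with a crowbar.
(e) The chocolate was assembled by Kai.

(a) Not entailed — the crowbar is the instrument, not what was assembled.
(b) Not entailed — the radio is the patient, not an instrument — Kai used a crowbar.
(c) Entailed — under negation, adding a further restriction is entailed: if no such examining event occurred, none occurred methodically either.
(d) Entailed — the original entails any weakening of itself; this just drops 'at dusk'.
(e) Not entailed — Kai assembled the radio, not the chocolate; the chocolate belongs to the examining event.

(c), (d)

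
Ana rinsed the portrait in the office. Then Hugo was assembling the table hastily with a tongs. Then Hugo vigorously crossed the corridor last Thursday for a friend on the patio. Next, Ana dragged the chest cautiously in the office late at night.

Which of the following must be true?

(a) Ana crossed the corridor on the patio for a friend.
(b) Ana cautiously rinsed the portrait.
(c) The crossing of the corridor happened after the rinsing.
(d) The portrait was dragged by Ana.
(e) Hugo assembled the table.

(c)

(a) Not entailed — the passage has Hugo crossing the corridor, not Ana.
(b) Not entailed — 'cautiously' adds information not in the original event.
(c) Entailed — the narrative places the rinsing before the crossing.
(d) Not entailed — Ana dragged the chest, not the portrait; the portrait belongs to the rinsing event.
(e) Not entailed — 'was assembling' is progressive on an accomplishment; it does not entail the completed 'assembled'.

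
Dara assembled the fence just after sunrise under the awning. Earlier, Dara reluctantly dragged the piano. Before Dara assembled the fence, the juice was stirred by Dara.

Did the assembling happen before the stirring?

no

The narrative orders the stirring before the assembling.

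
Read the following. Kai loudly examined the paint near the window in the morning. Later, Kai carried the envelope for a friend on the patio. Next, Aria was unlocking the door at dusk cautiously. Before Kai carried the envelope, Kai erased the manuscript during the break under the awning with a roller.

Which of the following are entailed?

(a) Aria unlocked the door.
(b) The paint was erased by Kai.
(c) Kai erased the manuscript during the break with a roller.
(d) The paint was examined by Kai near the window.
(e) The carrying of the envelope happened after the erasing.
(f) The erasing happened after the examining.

(c), (d), (e)

(a) Not entailed — 'was unlocking' is progressive on an accomplishment; it does not entail the completed 'unlocked'.
(b) Not entailed — Kai erased the manuscript, not the paint; the paint belongs to the examining event.
(c) Entailed — the original entails any weakening of itself; this just drops 'under the awning'.
(d) Entailed — every conjunct here is already in the original examining event.
(e) Entailed — the narrative places the erasing before the carrying.
(f) Not entailed — the narrative doesn't order the examining relative to the erasing.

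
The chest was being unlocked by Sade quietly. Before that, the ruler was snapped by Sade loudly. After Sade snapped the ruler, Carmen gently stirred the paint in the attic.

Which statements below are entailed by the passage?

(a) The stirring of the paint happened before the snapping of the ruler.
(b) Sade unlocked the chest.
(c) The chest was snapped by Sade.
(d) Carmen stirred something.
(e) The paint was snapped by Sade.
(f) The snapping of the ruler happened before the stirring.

(a) Not entailed — the narrative places the snapping before the stirring, not after.
(b) Not entailed — 'was unlocking' is progressive on an accomplishment; it does not entail the completed 'unlocked'.
(c) Not entailed — Sade snapped the ruler, not the chest; the chest belongs to the unlocking event.
(d) Entailed — dropping 'in the attic', 'gently' and generalizing the patient leaves a sub-description the original still satisfies.
(e) Not entailed — Sade snapped the ruler, not the paint; the paint belongs to the stirring event.
(f) Entailed — the narrative places the snapping before the stirring.

(d), (f)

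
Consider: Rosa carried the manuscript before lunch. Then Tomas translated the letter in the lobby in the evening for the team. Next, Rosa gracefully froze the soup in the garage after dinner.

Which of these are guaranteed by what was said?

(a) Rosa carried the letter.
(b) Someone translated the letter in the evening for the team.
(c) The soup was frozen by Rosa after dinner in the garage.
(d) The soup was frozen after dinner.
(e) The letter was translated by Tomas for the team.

(b), (c), (d), (e)

(a) Not entailed — Rosa carried the manuscript, not the letter; the letter belongs to the translating event.
(b) Entailed — the original entails any weakening of itself; this just drops 'in the lobby' and generalizes the agent.
(c) Entailed — the original entails any weakening of itself; this just drops 'gracefully'.
(d) Entailed — every conjunct here is already in the original freezing event.
(e) Entailed — this follows by dropping conjuncts from the translating event's description.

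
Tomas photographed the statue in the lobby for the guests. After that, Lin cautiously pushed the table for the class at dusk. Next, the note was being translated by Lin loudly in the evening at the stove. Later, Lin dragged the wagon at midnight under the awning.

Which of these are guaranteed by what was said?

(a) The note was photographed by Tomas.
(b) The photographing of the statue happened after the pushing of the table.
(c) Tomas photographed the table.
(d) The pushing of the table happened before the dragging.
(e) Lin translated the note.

(a) Not entailed — Tomas photographed the statue, not the note; the note belongs to the translating event.
(b) Not entailed — the narrative places the photographing before the pushing, not after.
(c) Not entailed — Tomas photographed the statue, not the table; the table belongs to the pushing event.
(d) Entailed — the narrative places the pushing before the dragging.
(e) Not entailed — 'was translating' is progressive on an accomplishment; it does not entail the completed 'translated'.

(d)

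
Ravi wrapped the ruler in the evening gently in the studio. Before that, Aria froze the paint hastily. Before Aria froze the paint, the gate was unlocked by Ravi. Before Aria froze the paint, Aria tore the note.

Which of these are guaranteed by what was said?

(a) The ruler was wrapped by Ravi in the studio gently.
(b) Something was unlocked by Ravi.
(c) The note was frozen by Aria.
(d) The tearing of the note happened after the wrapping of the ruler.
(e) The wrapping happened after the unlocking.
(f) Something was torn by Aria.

(a), (b), (e), (f)

(a) Entailed — the original entails any weakening of itself; this just drops 'in the evening'.
(b) Entailed — the original entails any weakening of itself; this just generalizes the patient.
(c) Not entailed — Aria froze the paint, not the note; the note belongs to the tearing event.
(d) Not entailed — the narrative places the tearing before the wrapping, not after.
(e) Entailed — the narrative places the unlocking before the wrapping.
(f) Entailed — every conjunct here is already in the original tearing event.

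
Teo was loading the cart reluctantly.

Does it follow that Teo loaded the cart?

no

'was loading' is progressive; for an accomplishment like 'load the cart', it doesn't entail completion.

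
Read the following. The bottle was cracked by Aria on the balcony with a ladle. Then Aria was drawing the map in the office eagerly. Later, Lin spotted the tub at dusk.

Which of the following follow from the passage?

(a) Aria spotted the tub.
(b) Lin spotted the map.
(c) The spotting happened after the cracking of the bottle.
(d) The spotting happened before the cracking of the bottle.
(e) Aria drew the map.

(c)

(a) Not entailed — the passage has Lin spotting the tub, not Aria.
(b) Not entailed — Lin spotted the tub, not the map; the map belongs to the drawing event.
(c) Entailed — the narrative places the cracking before the spotting.
(d) Not entailed — the narrative places the cracking before the spotting, not after.
(e) Not entailed — 'was drawing' is progressive on an accomplishment; it does not entail the completed 'drew'.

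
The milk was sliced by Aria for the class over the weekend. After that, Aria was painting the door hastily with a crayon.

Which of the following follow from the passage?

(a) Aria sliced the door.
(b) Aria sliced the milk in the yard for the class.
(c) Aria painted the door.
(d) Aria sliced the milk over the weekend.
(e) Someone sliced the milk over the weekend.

(d), (e)

(a) Not entailed — Aria sliced the milk, not the door; the door belongs to the painting event.
(b) Not entailed — 'in the yard' adds information not in the original event.
(c) Not entailed — 'was painting' is progressive on an accomplishment; it does not entail the completed 'painted'.
(d) Entailed — the original entails any weakening of itself; this just drops 'for the class'.
(e) Entailed — dropping 'for the class' and generalizing the agent leaves a sub-description the original still satisfies.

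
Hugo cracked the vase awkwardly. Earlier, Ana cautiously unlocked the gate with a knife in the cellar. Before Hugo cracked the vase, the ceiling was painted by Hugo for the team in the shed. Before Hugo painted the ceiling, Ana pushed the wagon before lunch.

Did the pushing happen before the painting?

yes

The narrative orders the pushing before the painting.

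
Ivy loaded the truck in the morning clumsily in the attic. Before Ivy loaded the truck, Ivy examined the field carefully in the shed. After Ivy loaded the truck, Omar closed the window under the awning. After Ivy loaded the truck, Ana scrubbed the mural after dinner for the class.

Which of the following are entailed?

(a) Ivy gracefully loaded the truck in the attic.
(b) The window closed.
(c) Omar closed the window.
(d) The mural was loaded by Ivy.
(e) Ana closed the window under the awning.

(b), (c)

(a) Not entailed — 'gracefully' adds a manner not in (and inconsistent with) the original.
(b) Entailed — 'Omar closed the window' is causative; it entails the inchoative 'the window closed'.
(c) Entailed — this follows by dropping conjuncts from the closing event's description.
(d) Not entailed — Ivy loaded the truck, not the mural; the mural belongs to the scrubbing event.
(e) Not entailed — the passage has Omar closing the window, not Ana.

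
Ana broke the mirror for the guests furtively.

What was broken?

the mirror

'the mirror' marks the patient of the breaking event.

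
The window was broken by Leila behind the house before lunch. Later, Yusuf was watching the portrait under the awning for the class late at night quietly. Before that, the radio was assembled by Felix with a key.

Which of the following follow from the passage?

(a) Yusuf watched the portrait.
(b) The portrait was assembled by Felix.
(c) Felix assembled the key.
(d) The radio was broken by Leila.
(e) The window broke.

(a), (e)

(a) Entailed — 'watch' is an activity; 'was watching' entails that some watching happened, so 'watched' holds.
(b) Not entailed — Felix assembled the radio, not the portrait; the portrait belongs to the watching event.
(c) Not entailed — the key is the instrument, not what was assembled.
(d) Not entailed — Leila broke the window, not the radio; the radio belongs to the assembling event.
(e) Entailed — 'Leila broke the window' is causative; it entails the inchoative 'the window broke'.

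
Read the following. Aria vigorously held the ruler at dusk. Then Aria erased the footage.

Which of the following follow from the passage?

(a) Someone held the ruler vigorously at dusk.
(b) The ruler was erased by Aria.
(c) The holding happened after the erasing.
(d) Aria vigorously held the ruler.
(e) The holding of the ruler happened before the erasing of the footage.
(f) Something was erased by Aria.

(a) Entailed — generalizing the agent leaves a sub-description the original still satisfies.
(b) Not entailed — Aria erased the footage, not the ruler; the ruler belongs to the holding event.
(c) Not entailed — the narrative places the holding before the erasing, not after.
(d) Entailed — the original entails any weakening of itself; this just drops 'at dusk'.
(e) Entailed — the narrative places the holding before the erasing.
(f) Entailed — the original entails any weakening of itself; this just generalizes the patient.

(a), (d), (e), (f)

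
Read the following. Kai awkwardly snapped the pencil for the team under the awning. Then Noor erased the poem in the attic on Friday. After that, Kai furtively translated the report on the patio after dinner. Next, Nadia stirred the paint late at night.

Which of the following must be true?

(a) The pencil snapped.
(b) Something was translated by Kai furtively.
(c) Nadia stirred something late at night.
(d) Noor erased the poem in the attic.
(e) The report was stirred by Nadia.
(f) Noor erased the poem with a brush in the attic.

(a), (b), (c), (d)

(a) Entailed — 'Kai snapped the pencil' is causative; it entails the inchoative 'the pencil snapped'.
(b) Entailed — every conjunct here is already in the original translating event.
(c) Entailed — this follows by dropping conjuncts from the stirring event's description.
(d) Entailed — this follows by dropping conjuncts from the erasing event's description.
(e) Not entailed — Nadia stirred the paint, not the report; the report belongs to the translating event.
(f) Not entailed — 'with a brush' adds information not in the original event.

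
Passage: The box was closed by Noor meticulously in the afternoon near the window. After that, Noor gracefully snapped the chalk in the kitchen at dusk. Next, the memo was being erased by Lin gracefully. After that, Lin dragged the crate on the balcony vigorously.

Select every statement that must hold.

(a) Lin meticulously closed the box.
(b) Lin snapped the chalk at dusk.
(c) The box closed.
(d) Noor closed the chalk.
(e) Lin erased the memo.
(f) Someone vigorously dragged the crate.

(c), (f)

(a) Not entailed — the passage has Noor closing the box, not Lin.
(b) Not entailed — the passage has Noor snapping the chalk, not Lin.
(c) Entailed — 'Noor closed the box' is causative; it entails the inchoative 'the box closed'.
(d) Not entailed — Noor closed the box, not the chalk; the chalk belongs to the snapping event.
(e) Not entailed — 'was erasing' is progressive on an accomplishment; it does not entail the completed 'erased'.
(f) Entailed — this follows by dropping conjuncts from the dragging event's description.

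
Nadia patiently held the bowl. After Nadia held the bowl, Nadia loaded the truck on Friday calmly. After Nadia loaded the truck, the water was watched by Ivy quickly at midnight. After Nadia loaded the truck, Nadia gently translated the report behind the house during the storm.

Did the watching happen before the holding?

no

The narrative orders the holding before the watching.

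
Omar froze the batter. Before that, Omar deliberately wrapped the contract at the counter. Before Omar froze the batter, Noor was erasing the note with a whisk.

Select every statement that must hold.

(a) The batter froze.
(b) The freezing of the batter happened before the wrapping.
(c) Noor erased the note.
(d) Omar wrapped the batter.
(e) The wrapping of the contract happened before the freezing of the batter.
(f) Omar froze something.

(a), (e), (f)

(a) Entailed — 'Omar froze the batter' is causative; it entails the inchoative 'the batter froze'.
(b) Not entailed — the narrative places the wrapping before the freezing, not after.
(c) Not entailed — 'was erasing' is progressive on an accomplishment; it does not entail the completed 'erased'.
(d) Not entailed — Omar wrapped the contract, not the batter; the batter belongs to the freezing event.
(e) Entailed — the narrative places the wrapping before the freezing.
(f) Entailed — every conjunct here is already in the original freezing event.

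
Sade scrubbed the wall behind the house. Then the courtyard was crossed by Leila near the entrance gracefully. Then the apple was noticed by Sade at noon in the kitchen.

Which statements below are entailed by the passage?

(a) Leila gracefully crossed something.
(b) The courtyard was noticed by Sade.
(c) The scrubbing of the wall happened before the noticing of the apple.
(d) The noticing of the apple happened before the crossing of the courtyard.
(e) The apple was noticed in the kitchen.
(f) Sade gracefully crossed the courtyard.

(a) Entailed — dropping 'near the entrance' and generalizing the patient leaves a sub-description the original still satisfies.
(b) Not entailed — Sade noticed the apple, not the courtyard; the courtyard belongs to the crossing event.
(c) Entailed — the narrative places the scrubbing before the noticing.
(d) Not entailed — the narrative places the crossing before the noticing, not after.
(e) Entailed — this follows by dropping conjuncts from the noticing event's description.
(f) Not entailed — the passage has Leila crossing the courtyard, not Sade.

(a), (c), (e)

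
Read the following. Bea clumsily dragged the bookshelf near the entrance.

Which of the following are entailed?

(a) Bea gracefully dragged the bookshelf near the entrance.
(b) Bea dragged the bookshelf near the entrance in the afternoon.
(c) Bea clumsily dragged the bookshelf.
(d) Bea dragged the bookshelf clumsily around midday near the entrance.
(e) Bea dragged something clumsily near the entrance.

(a) Not entailed — 'gracefully' adds a manner not in (and inconsistent with) the original.
(b) Not entailed — 'in the afternoon' adds information not in the original event.
(c) Entailed — every conjunct here is already in the original dragging event.
(d) Not entailed — 'around midday' adds information not in the original event.
(e) Entailed — this follows by dropping conjuncts from the dragging event's description.

(c), (e)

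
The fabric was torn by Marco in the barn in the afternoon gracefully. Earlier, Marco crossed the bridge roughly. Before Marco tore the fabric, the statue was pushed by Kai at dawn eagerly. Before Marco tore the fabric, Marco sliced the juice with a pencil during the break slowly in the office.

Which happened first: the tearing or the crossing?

The connectives place the crossing before the tearing.

the crossing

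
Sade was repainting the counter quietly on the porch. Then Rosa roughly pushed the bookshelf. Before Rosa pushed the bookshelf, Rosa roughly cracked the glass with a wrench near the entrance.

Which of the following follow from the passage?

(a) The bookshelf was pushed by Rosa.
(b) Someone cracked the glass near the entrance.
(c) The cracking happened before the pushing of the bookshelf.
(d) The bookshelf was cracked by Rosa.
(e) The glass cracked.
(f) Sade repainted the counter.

(a) Entailed — dropping 'roughly' leaves a sub-description the original still satisfies.
(b) Entailed — dropping 'with a wrench', 'roughly' and generalizing the agent leaves a sub-description the original still satisfies.
(c) Entailed — the narrative places the cracking before the pushing.
(d) Not entailed — Rosa cracked the glass, not the bookshelf; the bookshelf belongs to the pushing event.
(e) Entailed — 'Rosa cracked the glass' is causative; it entails the inchoative 'the glass cracked'.
(f) Not entailed — 'was repainting' is progressive on an accomplishment; it does not entail the completed 'repainted'.

(a), (b), (c), (e)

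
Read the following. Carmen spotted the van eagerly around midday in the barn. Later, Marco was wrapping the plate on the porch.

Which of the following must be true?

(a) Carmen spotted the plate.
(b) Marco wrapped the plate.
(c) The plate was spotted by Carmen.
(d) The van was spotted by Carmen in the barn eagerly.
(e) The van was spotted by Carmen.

(d), (e)

(a) Not entailed — Carmen spotted the van, not the plate; the plate belongs to the wrapping event.
(b) Not entailed — 'was wrapping' is progressive on an accomplishment; it does not entail the completed 'wrapped'.
(c) Not entailed — Carmen spotted the van, not the plate; the plate belongs to the wrapping event.
(d) Entailed — dropping 'around midday' leaves a sub-description the original still satisfies.
(e) Entailed — every conjunct here is already in the original spotting event.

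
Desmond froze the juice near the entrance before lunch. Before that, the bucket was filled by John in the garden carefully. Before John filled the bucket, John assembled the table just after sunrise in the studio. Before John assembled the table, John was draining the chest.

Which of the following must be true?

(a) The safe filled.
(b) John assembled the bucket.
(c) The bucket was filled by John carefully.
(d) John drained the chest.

(a) Not entailed — the bucket is what filled, not the safe.
(b) Not entailed — John assembled the table, not the bucket; the bucket belongs to the filling event.
(c) Entailed — the original entails any weakening of itself; this just drops 'in the garden'.
(d) Not entailed — 'was draining' is progressive on an accomplishment; it does not entail the completed 'drained'.

(c)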